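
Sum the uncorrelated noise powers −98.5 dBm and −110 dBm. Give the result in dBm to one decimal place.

−98.2 dBm

Convert to linear, add, convert back:
P₁ = 1.41×10⁻¹³ W, P₂ = 1.00×10⁻¹⁴ W
P_tot = 1.51×10⁻¹³ W → 10 log₁₀(P_tot / 10⁻³) = −98.2 dBm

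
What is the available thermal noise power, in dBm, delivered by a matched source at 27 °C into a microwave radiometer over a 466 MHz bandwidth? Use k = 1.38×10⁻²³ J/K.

−87.1 dBm

T = 27 °C + 273.15 = 300.15 K
P_n = kTB = 1.38×10⁻²³ × 300.15 × 4.66×10⁸ = 1.93×10⁻¹² W
In dBm: 10 log₁₀(1.93×10⁻¹² / 10⁻³) = −87.1 dBm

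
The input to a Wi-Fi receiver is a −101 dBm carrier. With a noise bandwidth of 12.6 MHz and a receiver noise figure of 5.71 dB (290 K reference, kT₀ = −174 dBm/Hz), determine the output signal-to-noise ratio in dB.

Noise floor: N = −174 + 10 log₁₀(B) + NF
10 log₁₀(1.26×10⁷) = 71 dB
N = −174 + 71 + 5.71 = −97.29 dBm
SNR = P_sig − N = −101 − (−97.29) = −3.71 dB → −3.7 dB

−3.7 dB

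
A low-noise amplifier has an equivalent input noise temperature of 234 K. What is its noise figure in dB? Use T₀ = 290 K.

F = 1 + T_e/T₀ = 1 + 234/290 = 1.8069
NF = 10 log₁₀(1.8069) = 2.57 dB

2.57 dB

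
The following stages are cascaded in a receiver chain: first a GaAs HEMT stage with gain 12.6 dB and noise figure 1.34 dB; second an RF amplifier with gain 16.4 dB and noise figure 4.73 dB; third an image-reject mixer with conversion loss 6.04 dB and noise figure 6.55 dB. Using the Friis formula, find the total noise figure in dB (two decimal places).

Convert to linear (a loss of L dB is a gain of −L dB): F_i = 10^(NF_i/10), G_i = 10^(G_i,dB/10)
  Stage 1: F_1 = 10^(1.34/10) = 1.361, G_1 = 10^(12.6/10) = 18.20
  Stage 2: F_2 = 10^(4.73/10) = 2.972, G_2 = 10^(16.4/10) = 43.65
  Stage 3: F_3 = 10^(6.55/10) = 4.519, G_3 = 10^(−6.04/10) = 0.2489
Friis cascade:
  F = 1.361 + (2.972 − 1)/18.20 + (4.519 − 1)/794.3 = 1.474
NF = 10 log₁₀(1.474) = 1.69 dB

1.69 dB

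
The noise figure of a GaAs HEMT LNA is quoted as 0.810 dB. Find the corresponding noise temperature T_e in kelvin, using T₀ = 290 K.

59.5 K

F = 10^(0.810/10) = 1.20504
T_e = (F − 1)·T₀ = (1.20504 − 1) × 290 = 59.5 K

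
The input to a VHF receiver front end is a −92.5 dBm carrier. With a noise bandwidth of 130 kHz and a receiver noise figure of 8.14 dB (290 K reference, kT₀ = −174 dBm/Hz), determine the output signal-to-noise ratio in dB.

Noise floor: N = −174 + 10 log₁₀(B) + NF
10 log₁₀(1.30×10⁵) = 51.14 dB
N = −174 + 51.14 + 8.14 = −114.72 dBm
SNR = P_sig − N = −92.5 − (−114.72) = 22.22 dB → 22.2 dB

22.2 dB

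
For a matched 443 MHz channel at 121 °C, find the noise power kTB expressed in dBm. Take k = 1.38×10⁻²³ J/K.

−86.2 dBm

T = 121 °C + 273.15 = 394.15 K
P_n = kTB = 1.38×10⁻²³ × 394.15 × 4.43×10⁸ = 2.41×10⁻¹² W
In dBm: 10 log₁₀(2.41×10⁻¹² / 10⁻³) = −86.2 dBm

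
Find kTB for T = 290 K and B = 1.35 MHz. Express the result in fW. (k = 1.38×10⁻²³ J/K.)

5.40 fW

P_n = kTB = 1.38×10⁻²³ × 290 × 1.35×10⁶ = 5.40×10⁻¹⁵ W = 5.40 fW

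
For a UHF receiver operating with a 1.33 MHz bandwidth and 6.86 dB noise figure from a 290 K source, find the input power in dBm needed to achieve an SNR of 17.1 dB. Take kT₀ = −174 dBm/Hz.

Sensitivity = −174 + 10 log₁₀(B) + NF + SNR_min
= −174 + 61.24 + 6.86 + 17.1
= −88.80 dBm → −88.8 dBm

−88.8 dBm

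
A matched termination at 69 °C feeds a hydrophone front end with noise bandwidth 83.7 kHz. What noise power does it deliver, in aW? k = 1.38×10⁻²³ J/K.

395 aW

T = 69 °C + 273.15 = 342.15 K
P_n = kTB = 1.38×10⁻²³ × 342.15 × 8.37×10⁴ = 3.95×10⁻¹⁶ W = 395 aW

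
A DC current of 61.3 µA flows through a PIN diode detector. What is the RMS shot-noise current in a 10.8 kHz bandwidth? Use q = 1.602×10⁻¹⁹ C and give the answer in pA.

I_n = √(2qI·B)
2qI·B = 2 × 1.602×10⁻¹⁹ × 6.13×10⁻⁵ × 1.08×10⁴ = 2.12×10⁻¹⁹ A²
I_n = √(2.12×10⁻¹⁹) = 4.61×10⁻¹⁰ A = 461 pA

461 pA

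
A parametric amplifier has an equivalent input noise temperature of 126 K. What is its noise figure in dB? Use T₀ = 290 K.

F = 1 + T_e/T₀ = 1 + 126/290 = 1.43448
NF = 10 log₁₀(1.43448) = 1.57 dB

1.57 dB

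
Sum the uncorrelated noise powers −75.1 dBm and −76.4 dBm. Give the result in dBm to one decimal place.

Convert to linear, add, convert back:
P₁ = 3.09×10⁻¹¹ W, P₂ = 2.29×10⁻¹¹ W
P_tot = 5.38×10⁻¹¹ W → 10 log₁₀(P_tot / 10⁻³) = −72.7 dBm

−72.7 dBm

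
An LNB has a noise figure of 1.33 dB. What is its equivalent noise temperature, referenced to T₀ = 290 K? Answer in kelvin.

F = 10^(1.33/10) = 1.35831
T_e = (F − 1)·T₀ = (1.35831 − 1) × 290 = 104 K

104 K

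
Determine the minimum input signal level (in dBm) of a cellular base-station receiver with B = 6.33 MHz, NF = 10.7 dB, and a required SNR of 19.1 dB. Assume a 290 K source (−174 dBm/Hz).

Sensitivity = −174 + 10 log₁₀(B) + NF + SNR_min
= −174 + 68.01 + 10.7 + 19.1
= −76.19 dBm → −76.2 dBm

−76.2 dBm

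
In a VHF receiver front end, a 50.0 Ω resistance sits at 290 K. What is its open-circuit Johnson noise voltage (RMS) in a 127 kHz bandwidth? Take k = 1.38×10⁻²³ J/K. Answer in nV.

V_n = √(4kTRB)
4kTRB = 4 × 1.38×10⁻²³ × 290 × 5.00×10¹ × 1.27×10⁵ = 1.02×10⁻¹³ V²
V_n = √(1.02×10⁻¹³) = 3.19×10⁻⁷ V = 319 nV

319 nV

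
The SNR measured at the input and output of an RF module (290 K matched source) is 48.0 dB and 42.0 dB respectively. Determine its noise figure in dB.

NF (dB) = SNR_in(dB) − SNR_out(dB) when the source is at T₀
NF = 48.0 − 42.0 = 6.0 dB

6.0 dB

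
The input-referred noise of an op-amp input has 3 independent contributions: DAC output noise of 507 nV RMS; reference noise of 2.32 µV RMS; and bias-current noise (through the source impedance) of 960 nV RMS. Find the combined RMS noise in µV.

2.56 µV

Uncorrelated sources add in power (mean-square): V_tot = √(ΣV_i²)
V_tot = √[(5.07×10⁻⁷)² + (2.32×10⁻⁶)² + (9.60×10⁻⁷)²] = 2.56×10⁻⁶ V = 2.56 µV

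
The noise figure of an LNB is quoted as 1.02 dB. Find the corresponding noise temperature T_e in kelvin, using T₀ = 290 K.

76.8 K

F = 10^(1.02/10) = 1.26474
T_e = (F − 1)·T₀ = (1.26474 − 1) × 290 = 76.8 K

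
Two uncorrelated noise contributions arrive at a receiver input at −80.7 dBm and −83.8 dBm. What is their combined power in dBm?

−79.0 dBm

Convert to linear, add, convert back:
P₁ = 8.51×10⁻¹² W, P₂ = 4.17×10⁻¹² W
P_tot = 1.27×10⁻¹¹ W → 10 log₁₀(P_tot / 10⁻³) = −79.0 dBm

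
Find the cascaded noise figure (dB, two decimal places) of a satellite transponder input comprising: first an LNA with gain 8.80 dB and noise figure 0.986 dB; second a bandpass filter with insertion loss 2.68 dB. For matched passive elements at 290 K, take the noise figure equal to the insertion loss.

Convert to linear (a loss of L dB is a gain of −L dB): F_i = 10^(NF_i/10), G_i = 10^(G_i,dB/10)
  Stage 1: F_1 = 10^(0.986/10) = 1.255, G_1 = 10^(8.80/10) = 7.586
  Stage 2: F_2 = 10^(2.68/10) = 1.854, G_2 = 10^(−2.68/10) = 0.5395
Friis cascade:
  F = 1.255 + (1.854 − 1)/7.586 = 1.367
NF = 10 log₁₀(1.367) = 1.36 dB

1.36 dB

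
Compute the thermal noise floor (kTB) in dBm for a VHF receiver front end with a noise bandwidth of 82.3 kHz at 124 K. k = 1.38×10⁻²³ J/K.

−128.5 dBm

P_n = kTB = 1.38×10⁻²³ × 124 × 8.23×10⁴ = 1.41×10⁻¹⁶ W
In dBm: 10 log₁₀(1.41×10⁻¹⁶ / 10⁻³) = −128.5 dBm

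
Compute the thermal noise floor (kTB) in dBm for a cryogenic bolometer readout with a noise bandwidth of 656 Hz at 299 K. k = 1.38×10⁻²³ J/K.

−145.7 dBm

P_n = kTB = 1.38×10⁻²³ × 299 × 6.56×10² = 2.71×10⁻¹⁸ W
In dBm: 10 log₁₀(2.71×10⁻¹⁸ / 10⁻³) = −145.7 dBm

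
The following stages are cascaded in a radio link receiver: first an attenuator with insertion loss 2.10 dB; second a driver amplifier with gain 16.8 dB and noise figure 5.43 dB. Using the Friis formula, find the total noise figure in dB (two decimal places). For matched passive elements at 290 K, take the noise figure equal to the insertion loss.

7.53 dB

Convert to linear (a loss of L dB is a gain of −L dB): F_i = 10^(NF_i/10), G_i = 10^(G_i,dB/10)
  Stage 1: F_1 = 10^(2.10/10) = 1.622, G_1 = 10^(−2.10/10) = 0.6166
  Stage 2: F_2 = 10^(5.43/10) = 3.491, G_2 = 10^(16.8/10) = 47.86
Friis cascade:
  F = 1.622 + (3.491 − 1)/0.6166 = 5.662
NF = 10 log₁₀(5.662) = 7.53 dB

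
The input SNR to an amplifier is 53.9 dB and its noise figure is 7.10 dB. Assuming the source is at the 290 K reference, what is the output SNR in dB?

46.80 dB

By definition F = SNR_in/SNR_out, so in dB: SNR_out = SNR_in − NF
SNR_out = 53.9 − 7.10 = 46.80 dB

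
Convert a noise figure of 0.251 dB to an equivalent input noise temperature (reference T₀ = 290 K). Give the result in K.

17.3 K

F = 10^(0.251/10) = 1.0595
T_e = (F − 1)·T₀ = (1.0595 − 1) × 290 = 17.3 K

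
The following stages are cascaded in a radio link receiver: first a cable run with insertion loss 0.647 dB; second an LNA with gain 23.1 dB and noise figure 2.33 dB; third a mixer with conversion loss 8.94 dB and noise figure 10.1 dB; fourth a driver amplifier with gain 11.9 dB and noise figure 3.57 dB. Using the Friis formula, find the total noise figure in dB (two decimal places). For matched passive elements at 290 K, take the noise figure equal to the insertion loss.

3.21 dB

Convert to linear (a loss of L dB is a gain of −L dB): F_i = 10^(NF_i/10), G_i = 10^(G_i,dB/10)
  Stage 1: F_1 = 10^(0.647/10) = 1.161, G_1 = 10^(−0.647/10) = 0.8616
  Stage 2: F_2 = 10^(2.33/10) = 1.710, G_2 = 10^(23.1/10) = 204.2
  Stage 3: F_3 = 10^(10.1/10) = 10.23, G_3 = 10^(−8.94/10) = 0.1276
  Stage 4: F_4 = 10^(3.57/10) = 2.275, G_4 = 10^(11.9/10) = 15.49
Friis cascade:
  F = 1.161 + (1.710 − 1)/0.8616 + (10.23 − 1)/175.9 + (2.275 − 1)/22.45 = 2.094
NF = 10 log₁₀(2.094) = 3.21 dB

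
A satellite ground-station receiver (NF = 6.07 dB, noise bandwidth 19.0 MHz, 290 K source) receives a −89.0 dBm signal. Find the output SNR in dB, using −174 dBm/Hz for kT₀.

Noise floor: N = −174 + 10 log₁₀(B) + NF
10 log₁₀(1.90×10⁷) = 72.79 dB
N = −174 + 72.79 + 6.07 = −95.14 dBm
SNR = P_sig − N = −89.0 − (−95.14) = 6.14 dB → 6.1 dB

6.1 dB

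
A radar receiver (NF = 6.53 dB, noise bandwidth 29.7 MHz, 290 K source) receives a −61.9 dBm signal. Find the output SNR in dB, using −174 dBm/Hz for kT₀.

Noise floor: N = −174 + 10 log₁₀(B) + NF
10 log₁₀(2.97×10⁷) = 74.73 dB
N = −174 + 74.73 + 6.53 = −92.74 dBm
SNR = P_sig − N = −61.9 − (−92.74) = 30.84 dB → 30.8 dB

30.8 dB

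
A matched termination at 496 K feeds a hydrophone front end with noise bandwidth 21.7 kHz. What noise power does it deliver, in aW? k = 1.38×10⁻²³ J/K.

P_n = kTB = 1.38×10⁻²³ × 496 × 2.17×10⁴ = 1.49×10⁻¹⁶ W = 149 aW

149 aW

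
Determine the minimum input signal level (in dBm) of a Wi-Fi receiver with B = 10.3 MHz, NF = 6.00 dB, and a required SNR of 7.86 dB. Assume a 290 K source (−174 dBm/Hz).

Sensitivity = −174 + 10 log₁₀(B) + NF + SNR_min
= −174 + 70.13 + 6.00 + 7.86
= −90.01 dBm → −90.0 dBm

−90.0 dBm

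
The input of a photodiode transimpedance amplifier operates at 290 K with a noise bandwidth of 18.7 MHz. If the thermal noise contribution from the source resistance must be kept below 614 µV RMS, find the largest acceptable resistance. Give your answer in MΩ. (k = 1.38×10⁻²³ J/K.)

1.26 MΩ

Johnson–Nyquist: V_n = √(4kTRB) ⇒ R = V_n² / (4kTB)
4kTB = 4 × 1.38×10⁻²³ × 290 × 1.87×10⁷ = 2.99×10⁻¹³
R = (6.14×10⁻⁴)² / 2.99×10⁻¹³ = 1.26×10⁶ Ω = 1.26 MΩ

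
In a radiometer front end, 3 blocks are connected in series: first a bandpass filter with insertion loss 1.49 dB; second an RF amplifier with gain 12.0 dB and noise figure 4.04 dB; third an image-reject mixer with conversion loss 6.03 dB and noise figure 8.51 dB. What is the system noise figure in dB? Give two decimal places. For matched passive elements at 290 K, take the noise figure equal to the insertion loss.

Convert to linear (a loss of L dB is a gain of −L dB): F_i = 10^(NF_i/10), G_i = 10^(G_i,dB/10)
  Stage 1: F_1 = 10^(1.49/10) = 1.409, G_1 = 10^(−1.49/10) = 0.7096
  Stage 2: F_2 = 10^(4.04/10) = 2.535, G_2 = 10^(12.0/10) = 15.85
  Stage 3: F_3 = 10^(8.51/10) = 7.096, G_3 = 10^(−6.03/10) = 0.2495
Friis cascade:
  F = 1.409 + (2.535 − 1)/0.7096 + (7.096 − 1)/11.25 = 4.115
NF = 10 log₁₀(4.115) = 6.14 dB

6.14 dB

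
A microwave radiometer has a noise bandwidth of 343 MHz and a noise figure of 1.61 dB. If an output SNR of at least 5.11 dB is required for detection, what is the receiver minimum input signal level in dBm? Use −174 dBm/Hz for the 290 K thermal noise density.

Sensitivity = −174 + 10 log₁₀(B) + NF + SNR_min
= −174 + 85.35 + 1.61 + 5.11
= −81.93 dBm → −81.9 dBm

−81.9 dBm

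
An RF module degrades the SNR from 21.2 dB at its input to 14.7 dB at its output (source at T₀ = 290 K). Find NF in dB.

NF (dB) = SNR_in(dB) − SNR_out(dB) when the source is at T₀
NF = 21.2 − 14.7 = 6.5 dB

6.5 dB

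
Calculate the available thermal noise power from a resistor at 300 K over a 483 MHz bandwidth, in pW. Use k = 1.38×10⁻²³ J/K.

2.00 pW

P_n = kTB = 1.38×10⁻²³ × 300 × 4.83×10⁸ = 2.00×10⁻¹² W = 2.00 pW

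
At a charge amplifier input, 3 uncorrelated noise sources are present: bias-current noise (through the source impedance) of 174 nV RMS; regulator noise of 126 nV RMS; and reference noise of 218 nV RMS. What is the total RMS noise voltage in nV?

Uncorrelated sources add in power (mean-square): V_tot = √(ΣV_i²)
V_tot = √[(1.74×10⁻⁷)² + (1.26×10⁻⁷)² + (2.18×10⁻⁷)²] = 3.06×10⁻⁷ V = 306 nV

306 nV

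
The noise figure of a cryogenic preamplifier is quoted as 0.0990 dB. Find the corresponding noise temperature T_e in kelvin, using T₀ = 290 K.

6.69 K

F = 10^(0.0990/10) = 1.02306
T_e = (F − 1)·T₀ = (1.02306 − 1) × 290 = 6.69 K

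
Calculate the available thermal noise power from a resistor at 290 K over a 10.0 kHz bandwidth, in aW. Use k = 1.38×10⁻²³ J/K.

40.0 aW

P_n = kTB = 1.38×10⁻²³ × 290 × 1.00×10⁴ = 4.00×10⁻¹⁷ W = 40.0 aW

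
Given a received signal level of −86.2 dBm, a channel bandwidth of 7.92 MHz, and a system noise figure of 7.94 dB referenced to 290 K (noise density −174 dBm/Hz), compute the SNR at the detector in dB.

Noise floor: N = −174 + 10 log₁₀(B) + NF
10 log₁₀(7.92×10⁶) = 68.99 dB
N = −174 + 68.99 + 7.94 = −97.07 dBm
SNR = P_sig − N = −86.2 − (−97.07) = 10.87 dB → 10.9 dB

10.9 dB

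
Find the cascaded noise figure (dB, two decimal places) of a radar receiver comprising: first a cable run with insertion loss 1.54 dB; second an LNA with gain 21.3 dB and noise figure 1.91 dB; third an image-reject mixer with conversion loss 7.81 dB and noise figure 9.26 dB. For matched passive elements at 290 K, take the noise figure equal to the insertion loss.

3.60 dB

Convert to linear (a loss of L dB is a gain of −L dB): F_i = 10^(NF_i/10), G_i = 10^(G_i,dB/10)
  Stage 1: F_1 = 10^(1.54/10) = 1.426, G_1 = 10^(−1.54/10) = 0.7015
  Stage 2: F_2 = 10^(1.91/10) = 1.552, G_2 = 10^(21.3/10) = 134.9
  Stage 3: F_3 = 10^(9.26/10) = 8.433, G_3 = 10^(−7.81/10) = 0.1656
Friis cascade:
  F = 1.426 + (1.552 − 1)/0.7015 + (8.433 − 1)/94.62 = 2.292
NF = 10 log₁₀(2.292) = 3.60 dB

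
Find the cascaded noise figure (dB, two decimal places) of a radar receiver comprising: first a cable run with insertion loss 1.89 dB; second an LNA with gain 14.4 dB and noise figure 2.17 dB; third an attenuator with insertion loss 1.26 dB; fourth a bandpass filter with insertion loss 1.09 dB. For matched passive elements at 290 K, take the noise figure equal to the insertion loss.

4.13 dB

Convert to linear (a loss of L dB is a gain of −L dB): F_i = 10^(NF_i/10), G_i = 10^(G_i,dB/10)
  Stage 1: F_1 = 10^(1.89/10) = 1.545, G_1 = 10^(−1.89/10) = 0.6471
  Stage 2: F_2 = 10^(2.17/10) = 1.648, G_2 = 10^(14.4/10) = 27.54
  Stage 3: F_3 = 10^(1.26/10) = 1.337, G_3 = 10^(−1.26/10) = 0.7482
  Stage 4: F_4 = 10^(1.09/10) = 1.285, G_4 = 10^(−1.09/10) = 0.7780
Friis cascade:
  F = 1.545 + (1.648 − 1)/0.6471 + (1.337 − 1)/17.82 + (1.285 − 1)/13.34 = 2.587
NF = 10 log₁₀(2.587) = 4.13 dB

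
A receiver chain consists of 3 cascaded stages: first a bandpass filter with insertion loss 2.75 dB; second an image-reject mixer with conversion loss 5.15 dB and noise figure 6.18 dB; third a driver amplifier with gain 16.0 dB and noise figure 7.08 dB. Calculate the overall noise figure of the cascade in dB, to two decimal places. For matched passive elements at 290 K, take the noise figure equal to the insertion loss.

15.20 dB

Convert to linear (a loss of L dB is a gain of −L dB): F_i = 10^(NF_i/10), G_i = 10^(G_i,dB/10)
  Stage 1: F_1 = 10^(2.75/10) = 1.884, G_1 = 10^(−2.75/10) = 0.5309
  Stage 2: F_2 = 10^(6.18/10) = 4.150, G_2 = 10^(−5.15/10) = 0.3055
  Stage 3: F_3 = 10^(7.08/10) = 5.105, G_3 = 10^(16.0/10) = 39.81
Friis cascade:
  F = 1.884 + (4.150 − 1)/0.5309 + (5.105 − 1)/0.1622 = 33.13
NF = 10 log₁₀(33.13) = 15.20 dB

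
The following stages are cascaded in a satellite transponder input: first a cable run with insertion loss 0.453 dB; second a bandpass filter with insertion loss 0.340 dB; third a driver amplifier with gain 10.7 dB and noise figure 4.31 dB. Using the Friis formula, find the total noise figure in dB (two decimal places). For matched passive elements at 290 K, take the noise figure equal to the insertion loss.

Convert to linear (a loss of L dB is a gain of −L dB): F_i = 10^(NF_i/10), G_i = 10^(G_i,dB/10)
  Stage 1: F_1 = 10^(0.453/10) = 1.110, G_1 = 10^(−0.453/10) = 0.9009
  Stage 2: F_2 = 10^(0.340/10) = 1.081, G_2 = 10^(−0.340/10) = 0.9247
  Stage 3: F_3 = 10^(4.31/10) = 2.698, G_3 = 10^(10.7/10) = 11.75
Friis cascade:
  F = 1.110 + (1.081 − 1)/0.9009 + (2.698 − 1)/0.8331 = 3.238
NF = 10 log₁₀(3.238) = 5.10 dB

5.10 dB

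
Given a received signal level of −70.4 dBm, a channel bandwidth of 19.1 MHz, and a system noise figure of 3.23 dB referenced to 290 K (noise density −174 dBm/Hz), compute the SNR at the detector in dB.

27.6 dB

Noise floor: N = −174 + 10 log₁₀(B) + NF
10 log₁₀(1.91×10⁷) = 72.81 dB
N = −174 + 72.81 + 3.23 = −97.96 dBm
SNR = P_sig − N = −70.4 − (−97.96) = 27.56 dB → 27.6 dB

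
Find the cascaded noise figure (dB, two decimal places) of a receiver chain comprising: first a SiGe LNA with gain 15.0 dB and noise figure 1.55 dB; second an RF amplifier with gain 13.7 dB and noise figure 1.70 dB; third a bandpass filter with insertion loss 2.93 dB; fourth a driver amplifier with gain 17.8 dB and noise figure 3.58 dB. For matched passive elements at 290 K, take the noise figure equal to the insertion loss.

1.61 dB

Convert to linear (a loss of L dB is a gain of −L dB): F_i = 10^(NF_i/10), G_i = 10^(G_i,dB/10)
  Stage 1: F_1 = 10^(1.55/10) = 1.429, G_1 = 10^(15.0/10) = 31.62
  Stage 2: F_2 = 10^(1.70/10) = 1.479, G_2 = 10^(13.7/10) = 23.44
  Stage 3: F_3 = 10^(2.93/10) = 1.963, G_3 = 10^(−2.93/10) = 0.5093
  Stage 4: F_4 = 10^(3.58/10) = 2.280, G_4 = 10^(17.8/10) = 60.26
Friis cascade:
  F = 1.429 + (1.479 − 1)/31.62 + (1.963 − 1)/741.3 + (2.280 − 1)/377.6 = 1.449
NF = 10 log₁₀(1.449) = 1.61 dB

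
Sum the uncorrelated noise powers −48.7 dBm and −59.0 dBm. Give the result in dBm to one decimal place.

Convert to linear, add, convert back:
P₁ = 1.35×10⁻⁸ W, P₂ = 1.26×10⁻⁹ W
P_tot = 1.47×10⁻⁸ W → 10 log₁₀(P_tot / 10⁻³) = −48.3 dBm

−48.3 dBm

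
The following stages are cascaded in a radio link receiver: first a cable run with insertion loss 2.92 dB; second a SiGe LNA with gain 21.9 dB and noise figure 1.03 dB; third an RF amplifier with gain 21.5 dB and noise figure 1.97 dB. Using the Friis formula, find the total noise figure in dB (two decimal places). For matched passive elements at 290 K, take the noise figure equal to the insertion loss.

3.96 dB

Convert to linear (a loss of L dB is a gain of −L dB): F_i = 10^(NF_i/10), G_i = 10^(G_i,dB/10)
  Stage 1: F_1 = 10^(2.92/10) = 1.959, G_1 = 10^(−2.92/10) = 0.5105
  Stage 2: F_2 = 10^(1.03/10) = 1.268, G_2 = 10^(21.9/10) = 154.9
  Stage 3: F_3 = 10^(1.97/10) = 1.574, G_3 = 10^(21.5/10) = 141.3
Friis cascade:
  F = 1.959 + (1.268 − 1)/0.5105 + (1.574 − 1)/79.07 = 2.490
NF = 10 log₁₀(2.490) = 3.96 dB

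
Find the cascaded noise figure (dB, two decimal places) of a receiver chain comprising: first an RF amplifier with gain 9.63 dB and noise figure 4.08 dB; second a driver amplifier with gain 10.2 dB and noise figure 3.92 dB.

Convert to linear (a loss of L dB is a gain of −L dB): F_i = 10^(NF_i/10), G_i = 10^(G_i,dB/10)
  Stage 1: F_1 = 10^(4.08/10) = 2.559, G_1 = 10^(9.63/10) = 9.183
  Stage 2: F_2 = 10^(3.92/10) = 2.466, G_2 = 10^(10.2/10) = 10.47
Friis cascade:
  F = 2.559 + (2.466 − 1)/9.183 = 2.718
NF = 10 log₁₀(2.718) = 4.34 dB

4.34 dB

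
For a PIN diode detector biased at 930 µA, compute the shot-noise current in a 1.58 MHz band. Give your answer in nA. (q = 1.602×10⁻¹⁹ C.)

I_n = √(2qI·B)
2qI·B = 2 × 1.602×10⁻¹⁹ × 9.30×10⁻⁴ × 1.58×10⁶ = 4.71×10⁻¹⁶ A²
I_n = √(4.71×10⁻¹⁶) = 2.17×10⁻⁸ A = 21.7 nA

21.7 nA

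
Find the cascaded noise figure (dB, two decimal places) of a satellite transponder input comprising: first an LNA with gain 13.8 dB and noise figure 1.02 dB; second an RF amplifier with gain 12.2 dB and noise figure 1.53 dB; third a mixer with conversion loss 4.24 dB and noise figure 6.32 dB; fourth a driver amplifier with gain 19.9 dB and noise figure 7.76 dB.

Convert to linear (a loss of L dB is a gain of −L dB): F_i = 10^(NF_i/10), G_i = 10^(G_i,dB/10)
  Stage 1: F_1 = 10^(1.02/10) = 1.265, G_1 = 10^(13.8/10) = 23.99
  Stage 2: F_2 = 10^(1.53/10) = 1.422, G_2 = 10^(12.2/10) = 16.60
  Stage 3: F_3 = 10^(6.32/10) = 4.285, G_3 = 10^(−4.24/10) = 0.3767
  Stage 4: F_4 = 10^(7.76/10) = 5.970, G_4 = 10^(19.9/10) = 97.72
Friis cascade:
  F = 1.265 + (1.422 − 1)/23.99 + (4.285 − 1)/398.1 + (5.970 − 1)/150.0 = 1.324
NF = 10 log₁₀(1.324) = 1.22 dB

1.22 dB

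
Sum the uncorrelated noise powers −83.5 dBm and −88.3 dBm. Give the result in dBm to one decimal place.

−82.3 dBm

Convert to linear, add, convert back:
P₁ = 4.47×10⁻¹² W, P₂ = 1.48×10⁻¹² W
P_tot = 5.95×10⁻¹² W → 10 log₁₀(P_tot / 10⁻³) = −82.3 dBm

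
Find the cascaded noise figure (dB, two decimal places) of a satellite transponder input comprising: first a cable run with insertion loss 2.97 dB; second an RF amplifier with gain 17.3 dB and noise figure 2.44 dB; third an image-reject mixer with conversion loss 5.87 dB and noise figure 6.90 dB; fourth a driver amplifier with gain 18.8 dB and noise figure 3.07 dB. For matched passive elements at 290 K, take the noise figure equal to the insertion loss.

Convert to linear (a loss of L dB is a gain of −L dB): F_i = 10^(NF_i/10), G_i = 10^(G_i,dB/10)
  Stage 1: F_1 = 10^(2.97/10) = 1.982, G_1 = 10^(−2.97/10) = 0.5047
  Stage 2: F_2 = 10^(2.44/10) = 1.754, G_2 = 10^(17.3/10) = 53.70
  Stage 3: F_3 = 10^(6.90/10) = 4.898, G_3 = 10^(−5.87/10) = 0.2588
  Stage 4: F_4 = 10^(3.07/10) = 2.028, G_4 = 10^(18.8/10) = 75.86
Friis cascade:
  F = 1.982 + (1.754 − 1)/0.5047 + (4.898 − 1)/27.10 + (2.028 − 1)/7.015 = 3.766
NF = 10 log₁₀(3.766) = 5.76 dB

5.76 dB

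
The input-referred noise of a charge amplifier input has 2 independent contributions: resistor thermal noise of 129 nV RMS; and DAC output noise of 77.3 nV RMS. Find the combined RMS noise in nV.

Uncorrelated sources add in power (mean-square): V_tot = √(ΣV_i²)
V_tot = √[(1.29×10⁻⁷)² + (7.73×10⁻⁸)²] = 1.50×10⁻⁷ V = 150 nV

150 nV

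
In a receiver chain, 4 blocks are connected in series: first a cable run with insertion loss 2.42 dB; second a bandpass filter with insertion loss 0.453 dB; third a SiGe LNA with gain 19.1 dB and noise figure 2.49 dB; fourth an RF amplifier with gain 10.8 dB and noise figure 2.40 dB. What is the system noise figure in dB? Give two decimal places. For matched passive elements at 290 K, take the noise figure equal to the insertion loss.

5.39 dB

Convert to linear (a loss of L dB is a gain of −L dB): F_i = 10^(NF_i/10), G_i = 10^(G_i,dB/10)
  Stage 1: F_1 = 10^(2.42/10) = 1.746, G_1 = 10^(−2.42/10) = 0.5728
  Stage 2: F_2 = 10^(0.453/10) = 1.110, G_2 = 10^(−0.453/10) = 0.9009
  Stage 3: F_3 = 10^(2.49/10) = 1.774, G_3 = 10^(19.1/10) = 81.28
  Stage 4: F_4 = 10^(2.40/10) = 1.738, G_4 = 10^(10.8/10) = 12.02
Friis cascade:
  F = 1.746 + (1.110 − 1)/0.5728 + (1.774 − 1)/0.5161 + (1.738 − 1)/41.95 = 3.456
NF = 10 log₁₀(3.456) = 5.39 dB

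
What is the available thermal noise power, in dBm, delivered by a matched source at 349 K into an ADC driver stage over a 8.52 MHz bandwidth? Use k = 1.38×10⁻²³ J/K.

P_n = kTB = 1.38×10⁻²³ × 349 × 8.52×10⁶ = 4.10×10⁻¹⁴ W
In dBm: 10 log₁₀(4.10×10⁻¹⁴ / 10⁻³) = −103.9 dBm

−103.9 dBm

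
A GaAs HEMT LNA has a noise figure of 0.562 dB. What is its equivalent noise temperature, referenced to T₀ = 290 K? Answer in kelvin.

40.1 K

F = 10^(0.562/10) = 1.13815
T_e = (F − 1)·T₀ = (1.13815 − 1) × 290 = 40.1 K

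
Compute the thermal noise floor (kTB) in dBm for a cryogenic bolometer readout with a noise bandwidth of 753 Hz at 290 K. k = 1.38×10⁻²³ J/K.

−145.2 dBm

P_n = kTB = 1.38×10⁻²³ × 290 × 7.53×10² = 3.01×10⁻¹⁸ W
In dBm: 10 log₁₀(3.01×10⁻¹⁸ / 10⁻³) = −145.2 dBm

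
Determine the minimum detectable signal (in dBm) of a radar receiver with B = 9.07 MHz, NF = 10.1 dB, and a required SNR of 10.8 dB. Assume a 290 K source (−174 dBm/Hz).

−83.5 dBm

Sensitivity = −174 + 10 log₁₀(B) + NF + SNR_min
= −174 + 69.58 + 10.1 + 10.8
= −83.52 dBm → −83.5 dBm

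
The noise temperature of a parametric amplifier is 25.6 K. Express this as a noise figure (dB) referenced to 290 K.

0.367 dB

F = 1 + T_e/T₀ = 1 + 25.6/290 = 1.08828
NF = 10 log₁₀(1.08828) = 0.367 dB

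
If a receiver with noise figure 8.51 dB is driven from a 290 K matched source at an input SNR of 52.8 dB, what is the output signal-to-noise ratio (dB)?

44.29 dB

By definition F = SNR_in/SNR_out, so in dB: SNR_out = SNR_in − NF
SNR_out = 52.8 − 8.51 = 44.29 dB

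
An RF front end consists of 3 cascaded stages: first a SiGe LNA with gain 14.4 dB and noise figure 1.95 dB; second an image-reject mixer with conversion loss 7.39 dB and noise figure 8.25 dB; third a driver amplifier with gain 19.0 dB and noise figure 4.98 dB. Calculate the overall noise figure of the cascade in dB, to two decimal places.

3.43 dB

Convert to linear (a loss of L dB is a gain of −L dB): F_i = 10^(NF_i/10), G_i = 10^(G_i,dB/10)
  Stage 1: F_1 = 10^(1.95/10) = 1.567, G_1 = 10^(14.4/10) = 27.54
  Stage 2: F_2 = 10^(8.25/10) = 6.683, G_2 = 10^(−7.39/10) = 0.1824
  Stage 3: F_3 = 10^(4.98/10) = 3.148, G_3 = 10^(19.0/10) = 79.43
Friis cascade:
  F = 1.567 + (6.683 − 1)/27.54 + (3.148 − 1)/5.023 = 2.201
NF = 10 log₁₀(2.201) = 3.43 dB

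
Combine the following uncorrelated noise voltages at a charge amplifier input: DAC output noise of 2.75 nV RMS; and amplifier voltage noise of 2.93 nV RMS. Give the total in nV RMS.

4.02 nV

Uncorrelated sources add in power (mean-square): V_tot = √(ΣV_i²)
V_tot = √[(2.75×10⁻⁹)² + (2.93×10⁻⁹)²] = 4.02×10⁻⁹ V = 4.02 nV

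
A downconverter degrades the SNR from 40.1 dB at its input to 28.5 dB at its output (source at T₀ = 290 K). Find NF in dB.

11.6 dB

NF (dB) = SNR_in(dB) − SNR_out(dB) when the source is at T₀
NF = 40.1 − 28.5 = 11.6 dB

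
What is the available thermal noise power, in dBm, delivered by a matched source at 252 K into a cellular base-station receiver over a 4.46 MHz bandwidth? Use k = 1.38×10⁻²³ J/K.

−108.1 dBm

P_n = kTB = 1.38×10⁻²³ × 252 × 4.46×10⁶ = 1.55×10⁻¹⁴ W
In dBm: 10 log₁₀(1.55×10⁻¹⁴ / 10⁻³) = −108.1 dBm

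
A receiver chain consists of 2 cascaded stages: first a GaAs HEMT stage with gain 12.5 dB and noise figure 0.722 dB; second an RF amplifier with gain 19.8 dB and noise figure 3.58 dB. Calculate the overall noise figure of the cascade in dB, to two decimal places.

0.98 dB

Convert to linear (a loss of L dB is a gain of −L dB): F_i = 10^(NF_i/10), G_i = 10^(G_i,dB/10)
  Stage 1: F_1 = 10^(0.722/10) = 1.181, G_1 = 10^(12.5/10) = 17.78
  Stage 2: F_2 = 10^(3.58/10) = 2.280, G_2 = 10^(19.8/10) = 95.50
Friis cascade:
  F = 1.181 + (2.280 − 1)/17.78 = 1.253
NF = 10 log₁₀(1.253) = 0.98 dB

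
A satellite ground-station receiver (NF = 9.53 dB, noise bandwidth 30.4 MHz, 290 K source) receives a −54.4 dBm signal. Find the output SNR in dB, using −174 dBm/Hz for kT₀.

Noise floor: N = −174 + 10 log₁₀(B) + NF
10 log₁₀(3.04×10⁷) = 74.83 dB
N = −174 + 74.83 + 9.53 = −89.64 dBm
SNR = P_sig − N = −54.4 − (−89.64) = 35.24 dB → 35.2 dB

35.2 dB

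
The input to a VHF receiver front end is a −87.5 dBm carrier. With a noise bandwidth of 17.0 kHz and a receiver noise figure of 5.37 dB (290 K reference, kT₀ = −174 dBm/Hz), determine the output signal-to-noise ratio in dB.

Noise floor: N = −174 + 10 log₁₀(B) + NF
10 log₁₀(1.70×10⁴) = 42.3 dB
N = −174 + 42.3 + 5.37 = −126.33 dBm
SNR = P_sig − N = −87.5 − (−126.33) = 38.83 dB → 38.8 dB

38.8 dB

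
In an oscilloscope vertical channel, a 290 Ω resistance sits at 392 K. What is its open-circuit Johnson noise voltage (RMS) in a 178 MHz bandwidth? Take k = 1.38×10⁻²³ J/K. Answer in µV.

33.4 µV

V_n = √(4kTRB)
4kTRB = 4 × 1.38×10⁻²³ × 392 × 2.90×10² × 1.78×10⁸ = 1.12×10⁻⁹ V²
V_n = √(1.12×10⁻⁹) = 3.34×10⁻⁵ V = 33.4 µV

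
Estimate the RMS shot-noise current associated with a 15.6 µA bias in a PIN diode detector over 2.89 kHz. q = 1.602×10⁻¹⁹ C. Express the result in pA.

I_n = √(2qI·B)
2qI·B = 2 × 1.602×10⁻¹⁹ × 1.56×10⁻⁵ × 2.89×10³ = 1.44×10⁻²⁰ A²
I_n = √(1.44×10⁻²⁰) = 1.20×10⁻¹⁰ A = 120 pA

120 pA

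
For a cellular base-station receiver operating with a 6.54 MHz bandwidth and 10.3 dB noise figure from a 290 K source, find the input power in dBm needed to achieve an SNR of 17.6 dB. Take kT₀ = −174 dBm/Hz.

−77.9 dBm

Sensitivity = −174 + 10 log₁₀(B) + NF + SNR_min
= −174 + 68.16 + 10.3 + 17.6
= −77.94 dBm → −77.9 dBm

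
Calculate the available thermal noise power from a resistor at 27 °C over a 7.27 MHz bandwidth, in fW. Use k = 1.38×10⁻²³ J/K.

30.1 fW

T = 27 °C + 273.15 = 300.15 K
P_n = kTB = 1.38×10⁻²³ × 300.15 × 7.27×10⁶ = 3.01×10⁻¹⁴ W = 30.1 fW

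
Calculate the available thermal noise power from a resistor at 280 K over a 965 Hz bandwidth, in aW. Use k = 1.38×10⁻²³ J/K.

P_n = kTB = 1.38×10⁻²³ × 280 × 9.65×10² = 3.73×10⁻¹⁸ W = 3.73 aW

3.73 aW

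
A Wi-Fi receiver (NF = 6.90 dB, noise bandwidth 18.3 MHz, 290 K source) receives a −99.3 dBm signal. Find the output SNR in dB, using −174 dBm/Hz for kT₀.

Noise floor: N = −174 + 10 log₁₀(B) + NF
10 log₁₀(1.83×10⁷) = 72.62 dB
N = −174 + 72.62 + 6.90 = −94.48 dBm
SNR = P_sig − N = −99.3 − (−94.48) = −4.82 dB → −4.8 dB

−4.8 dB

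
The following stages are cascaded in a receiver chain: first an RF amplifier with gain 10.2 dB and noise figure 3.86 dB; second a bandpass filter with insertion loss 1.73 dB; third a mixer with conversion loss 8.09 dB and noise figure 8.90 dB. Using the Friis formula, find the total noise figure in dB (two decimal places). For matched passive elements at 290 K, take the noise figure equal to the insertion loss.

5.37 dB

Convert to linear (a loss of L dB is a gain of −L dB): F_i = 10^(NF_i/10), G_i = 10^(G_i,dB/10)
  Stage 1: F_1 = 10^(3.86/10) = 2.432, G_1 = 10^(10.2/10) = 10.47
  Stage 2: F_2 = 10^(1.73/10) = 1.489, G_2 = 10^(−1.73/10) = 0.6714
  Stage 3: F_3 = 10^(8.90/10) = 7.762, G_3 = 10^(−8.09/10) = 0.1552
Friis cascade:
  F = 2.432 + (1.489 − 1)/10.47 + (7.762 − 1)/7.031 = 3.441
NF = 10 log₁₀(3.441) = 5.37 dB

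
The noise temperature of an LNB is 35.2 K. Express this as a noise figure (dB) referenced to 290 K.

0.498 dB

F = 1 + T_e/T₀ = 1 + 35.2/290 = 1.12138
NF = 10 log₁₀(1.12138) = 0.498 dB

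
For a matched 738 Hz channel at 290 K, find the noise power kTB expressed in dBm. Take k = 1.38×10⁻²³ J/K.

P_n = kTB = 1.38×10⁻²³ × 290 × 7.38×10² = 2.95×10⁻¹⁸ W
In dBm: 10 log₁₀(2.95×10⁻¹⁸ / 10⁻³) = −145.3 dBm

−145.3 dBm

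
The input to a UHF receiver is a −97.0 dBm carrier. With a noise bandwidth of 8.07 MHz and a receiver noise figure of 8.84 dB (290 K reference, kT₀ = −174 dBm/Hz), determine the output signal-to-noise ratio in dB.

Noise floor: N = −174 + 10 log₁₀(B) + NF
10 log₁₀(8.07×10⁶) = 69.07 dB
N = −174 + 69.07 + 8.84 = −96.09 dBm
SNR = P_sig − N = −97.0 − (−96.09) = −0.91 dB → −0.9 dB

−0.9 dB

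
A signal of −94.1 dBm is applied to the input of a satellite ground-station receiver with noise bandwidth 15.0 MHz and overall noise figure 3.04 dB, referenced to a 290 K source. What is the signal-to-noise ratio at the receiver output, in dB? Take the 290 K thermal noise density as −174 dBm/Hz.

Noise floor: N = −174 + 10 log₁₀(B) + NF
10 log₁₀(1.50×10⁷) = 71.76 dB
N = −174 + 71.76 + 3.04 = −99.20 dBm
SNR = P_sig − N = −94.1 − (−99.20) = 5.10 dB → 5.1 dB

5.1 dB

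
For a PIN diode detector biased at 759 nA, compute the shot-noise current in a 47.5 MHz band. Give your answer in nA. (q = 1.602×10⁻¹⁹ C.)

3.40 nA

I_n = √(2qI·B)
2qI·B = 2 × 1.602×10⁻¹⁹ × 7.59×10⁻⁷ × 4.75×10⁷ = 1.16×10⁻¹⁷ A²
I_n = √(1.16×10⁻¹⁷) = 3.40×10⁻⁹ A = 3.40 nA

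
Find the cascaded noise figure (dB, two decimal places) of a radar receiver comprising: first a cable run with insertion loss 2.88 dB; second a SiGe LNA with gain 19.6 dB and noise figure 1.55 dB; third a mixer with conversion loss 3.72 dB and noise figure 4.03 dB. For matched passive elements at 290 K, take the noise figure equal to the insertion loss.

4.48 dB

Convert to linear (a loss of L dB is a gain of −L dB): F_i = 10^(NF_i/10), G_i = 10^(G_i,dB/10)
  Stage 1: F_1 = 10^(2.88/10) = 1.941, G_1 = 10^(−2.88/10) = 0.5152
  Stage 2: F_2 = 10^(1.55/10) = 1.429, G_2 = 10^(19.6/10) = 91.20
  Stage 3: F_3 = 10^(4.03/10) = 2.529, G_3 = 10^(−3.72/10) = 0.4246
Friis cascade:
  F = 1.941 + (1.429 − 1)/0.5152 + (2.529 − 1)/46.99 = 2.806
NF = 10 log₁₀(2.806) = 4.48 dB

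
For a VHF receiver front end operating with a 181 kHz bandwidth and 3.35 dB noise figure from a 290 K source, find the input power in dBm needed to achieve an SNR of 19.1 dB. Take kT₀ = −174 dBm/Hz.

Sensitivity = −174 + 10 log₁₀(B) + NF + SNR_min
= −174 + 52.58 + 3.35 + 19.1
= −98.97 dBm → −99.0 dBm

−99.0 dBm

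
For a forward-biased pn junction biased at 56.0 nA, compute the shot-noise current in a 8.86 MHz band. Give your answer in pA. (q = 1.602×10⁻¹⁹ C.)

I_n = √(2qI·B)
2qI·B = 2 × 1.602×10⁻¹⁹ × 5.60×10⁻⁸ × 8.86×10⁶ = 1.59×10⁻¹⁹ A²
I_n = √(1.59×10⁻¹⁹) = 3.99×10⁻¹⁰ A = 399 pA

399 pA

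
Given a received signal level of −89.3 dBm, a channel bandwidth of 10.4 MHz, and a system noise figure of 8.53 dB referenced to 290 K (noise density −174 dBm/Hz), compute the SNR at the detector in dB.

6.0 dB

Noise floor: N = −174 + 10 log₁₀(B) + NF
10 log₁₀(1.04×10⁷) = 70.17 dB
N = −174 + 70.17 + 8.53 = −95.30 dBm
SNR = P_sig − N = −89.3 − (−95.30) = 6.00 dB → 6.0 dB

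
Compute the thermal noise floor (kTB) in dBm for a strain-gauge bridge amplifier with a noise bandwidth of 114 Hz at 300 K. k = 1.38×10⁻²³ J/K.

P_n = kTB = 1.38×10⁻²³ × 300 × 1.14×10² = 4.72×10⁻¹⁹ W
In dBm: 10 log₁₀(4.72×10⁻¹⁹ / 10⁻³) = −153.3 dBm

−153.3 dBm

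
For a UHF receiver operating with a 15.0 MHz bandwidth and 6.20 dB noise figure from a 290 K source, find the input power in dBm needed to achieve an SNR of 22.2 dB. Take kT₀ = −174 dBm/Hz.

Sensitivity = −174 + 10 log₁₀(B) + NF + SNR_min
= −174 + 71.76 + 6.20 + 22.2
= −73.84 dBm → −73.8 dBm

−73.8 dBm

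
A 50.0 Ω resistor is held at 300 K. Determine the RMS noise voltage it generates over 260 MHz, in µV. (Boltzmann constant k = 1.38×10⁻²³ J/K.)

V_n = √(4kTRB)
4kTRB = 4 × 1.38×10⁻²³ × 300 × 5.00×10¹ × 2.60×10⁸ = 2.15×10⁻¹⁰ V²
V_n = √(2.15×10⁻¹⁰) = 1.47×10⁻⁵ V = 14.7 µV

14.7 µV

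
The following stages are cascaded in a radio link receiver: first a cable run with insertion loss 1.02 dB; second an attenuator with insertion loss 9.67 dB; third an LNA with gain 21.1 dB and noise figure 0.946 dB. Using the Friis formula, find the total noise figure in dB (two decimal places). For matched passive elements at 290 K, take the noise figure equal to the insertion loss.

11.64 dB

Convert to linear (a loss of L dB is a gain of −L dB): F_i = 10^(NF_i/10), G_i = 10^(G_i,dB/10)
  Stage 1: F_1 = 10^(1.02/10) = 1.265, G_1 = 10^(−1.02/10) = 0.7907
  Stage 2: F_2 = 10^(9.67/10) = 9.268, G_2 = 10^(−9.67/10) = 0.1079
  Stage 3: F_3 = 10^(0.946/10) = 1.243, G_3 = 10^(21.1/10) = 128.8
Friis cascade:
  F = 1.265 + (9.268 − 1)/0.7907 + (1.243 − 1)/0.08531 = 14.57
NF = 10 log₁₀(14.57) = 11.64 dB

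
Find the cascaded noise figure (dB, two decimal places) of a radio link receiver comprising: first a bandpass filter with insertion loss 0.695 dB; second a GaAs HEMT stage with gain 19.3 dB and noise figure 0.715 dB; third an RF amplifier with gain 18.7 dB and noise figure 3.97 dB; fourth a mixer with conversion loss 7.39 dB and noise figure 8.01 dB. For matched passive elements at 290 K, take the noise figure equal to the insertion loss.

Convert to linear (a loss of L dB is a gain of −L dB): F_i = 10^(NF_i/10), G_i = 10^(G_i,dB/10)
  Stage 1: F_1 = 10^(0.695/10) = 1.174, G_1 = 10^(−0.695/10) = 0.8521
  Stage 2: F_2 = 10^(0.715/10) = 1.179, G_2 = 10^(19.3/10) = 85.11
  Stage 3: F_3 = 10^(3.97/10) = 2.495, G_3 = 10^(18.7/10) = 74.13
  Stage 4: F_4 = 10^(8.01/10) = 6.324, G_4 = 10^(−7.39/10) = 0.1824
Friis cascade:
  F = 1.174 + (1.179 − 1)/0.8521 + (2.495 − 1)/72.53 + (6.324 − 1)/5377 = 1.405
NF = 10 log₁₀(1.405) = 1.48 dB

1.48 dB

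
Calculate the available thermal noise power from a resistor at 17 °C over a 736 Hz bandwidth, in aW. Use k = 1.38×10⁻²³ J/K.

T = 17 °C + 273.15 = 290.15 K
P_n = kTB = 1.38×10⁻²³ × 290.15 × 7.36×10² = 2.95×10⁻¹⁸ W = 2.95 aW

2.95 aW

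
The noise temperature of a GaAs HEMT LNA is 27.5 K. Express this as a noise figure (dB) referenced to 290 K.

F = 1 + T_e/T₀ = 1 + 27.5/290 = 1.09483
NF = 10 log₁₀(1.09483) = 0.393 dB

0.393 dB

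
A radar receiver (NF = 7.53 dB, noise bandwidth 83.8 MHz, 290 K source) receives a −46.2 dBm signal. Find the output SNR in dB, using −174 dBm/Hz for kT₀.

Noise floor: N = −174 + 10 log₁₀(B) + NF
10 log₁₀(8.38×10⁷) = 79.23 dB
N = −174 + 79.23 + 7.53 = −87.24 dBm
SNR = P_sig − N = −46.2 − (−87.24) = 41.04 dB → 41.0 dB

41.0 dB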